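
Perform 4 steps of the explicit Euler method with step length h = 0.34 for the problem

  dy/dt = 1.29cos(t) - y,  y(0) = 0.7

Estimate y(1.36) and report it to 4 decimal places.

0.8937

Euler: y_{n+1} = y_n + h·f(t_n, y_n).
t=0.000000, y=0.700000: f=0.590000 → y ← 0.700000 + 0.34·0.590000 = 0.900600
t=0.340000, y=0.900600: f=0.315554 → y ← 0.900600 + 0.34·0.315554 = 1.007888
t=0.680000, y=1.007888: f=-0.004819 → y ← 1.007888 + 0.34·(-0.004819) = 1.006250
t=1.020000, y=1.006250: f=-0.331108 → y ← 1.006250 + 0.34·(-0.331108) = 0.893673
y(1.36) ≈ 0.8937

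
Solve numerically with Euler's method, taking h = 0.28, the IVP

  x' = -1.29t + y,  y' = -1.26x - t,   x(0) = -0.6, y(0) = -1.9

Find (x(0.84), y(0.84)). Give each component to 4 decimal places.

Euler on (x,y): x_{n+1} = x_n + h·x', y_{n+1} = y_n + h·y'.
0.000000: (-0.600000, -1.900000); f=(-1.900000, 0.756000) → (-1.132000, -1.688320)
0.280000: (-1.132000, -1.688320); f=(-2.049520, 1.146320) → (-1.705866, -1.367350)
0.560000: (-1.705866, -1.367350); f=(-2.089750, 1.589391) → (-2.290996, -0.922321)
(x(0.84), y(0.84)) ≈ (-2.2910, -0.9223)

-2.2910, -0.9223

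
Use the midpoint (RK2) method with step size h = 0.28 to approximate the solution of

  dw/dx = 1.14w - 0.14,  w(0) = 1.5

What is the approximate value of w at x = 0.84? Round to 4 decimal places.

Midpoint: k1 = f(x_n, w_n); k2 = f(x_n + h/2, w_n + (h/2)·k1); w_{n+1} = w_n + h·k2.
x=0.000000, w=1.500000:
  k1 = f(0.000000, 1.500000) = 1.570000
  k2 = f(0.140000, 1.719800) = 1.820572
  w ← 1.500000 + 0.28·1.820572 = 2.009760
x=0.280000, w=2.009760:
  k1 = f(0.280000, 2.009760) = 2.151127
  k2 = f(0.420000, 2.310918) = 2.494446
  w ← 2.009760 + 0.28·2.494446 = 2.708205
x=0.560000, w=2.708205:
  k1 = f(0.560000, 2.708205) = 2.947354
  k2 = f(0.700000, 3.120835) = 3.417752
  w ← 2.708205 + 0.28·3.417752 = 3.665176
w(0.84) ≈ 3.6652

3.6652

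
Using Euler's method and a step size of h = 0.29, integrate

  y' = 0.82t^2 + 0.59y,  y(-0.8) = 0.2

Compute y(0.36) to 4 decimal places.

0.7201

Euler: y_{n+1} = y_n + h·f(t_n, y_n).
t=-0.800000, y=0.200000: f=0.642800 → y ← 0.200000 + 0.29·0.642800 = 0.386412
t=-0.510000, y=0.386412: f=0.441265 → y ← 0.386412 + 0.29·0.441265 = 0.514379
t=-0.220000, y=0.514379: f=0.343172 → y ← 0.514379 + 0.29·0.343172 = 0.613899
t=0.070000, y=0.613899: f=0.366218 → y ← 0.613899 + 0.29·0.366218 = 0.720102
y(0.36) ≈ 0.7201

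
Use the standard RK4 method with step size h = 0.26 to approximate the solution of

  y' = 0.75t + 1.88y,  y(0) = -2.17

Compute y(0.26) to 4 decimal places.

-3.5073

RK4: k1 = f(t_n, y_n); k2 = f(t_n + h/2, y_n + (h/2)·k1); k3 = f(t_n + h/2, y_n + (h/2)·k2); k4 = f(t_n + h, y_n + h·k3); y_{n+1} = y_n + (h/6)·(k1 + 2k2 + 2k3 + k4).
t=0.000000, y=-2.170000:
  k1 = f(0.000000, -2.170000) = -4.079600
  k2 = f(0.130000, -2.700348) = -4.979154
  k3 = f(0.130000, -2.817290) = -5.199005
  k4 = f(0.260000, -3.521741) = -6.425874
  y ← -2.170000 + (0.26/6)·(k1 + 2k2 + 2k3 + k4) = -3.507344
y(0.26) ≈ -3.5073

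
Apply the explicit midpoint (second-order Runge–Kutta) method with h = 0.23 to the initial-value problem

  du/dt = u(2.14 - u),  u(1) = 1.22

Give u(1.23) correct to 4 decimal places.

Midpoint: k1 = f(t_n, u_n); k2 = f(t_n + h/2, u_n + (h/2)·k1); u_{n+1} = u_n + h·k2.
t=1.000000, u=1.220000:
  k1 = f(1.000000, 1.220000) = 1.122400
  k2 = f(1.115000, 1.349076) = 1.067017
  u ← 1.220000 + 0.23·1.067017 = 1.465414
u(1.23) ≈ 1.4654

1.4654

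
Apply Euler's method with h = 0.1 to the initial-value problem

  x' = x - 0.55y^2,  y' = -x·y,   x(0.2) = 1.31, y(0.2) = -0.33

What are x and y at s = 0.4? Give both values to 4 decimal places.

1.5740, -0.2456

Euler on (x,y): x_{n+1} = x_n + h·x', y_{n+1} = y_n + h·y'.
0.200000: (1.310000, -0.330000); f=(1.250105, 0.432300) → (1.435010, -0.286770)
0.300000: (1.435010, -0.286770); f=(1.389780, 0.411518) → (1.573989, -0.245618)
(x(0.4), y(0.4)) ≈ (1.5740, -0.2456)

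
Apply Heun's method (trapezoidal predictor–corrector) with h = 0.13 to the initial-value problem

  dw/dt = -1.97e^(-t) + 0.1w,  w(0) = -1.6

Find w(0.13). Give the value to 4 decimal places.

Heun: k1 = f(t_n, w_n); k2 = f(t_n + h, w_n + h·k1); w_{n+1} = w_n + (h/2)·(k1 + k2).
t=0.000000, w=-1.600000:
  k1 = f(0.000000, -1.600000) = -2.130000
  k2 = f(0.130000, -1.876900) = -1.917538
  w ← -1.600000 + (0.13/2)·(-2.130000 + (-1.917538)) = -1.863090
w(0.13) ≈ -1.8631

-1.8631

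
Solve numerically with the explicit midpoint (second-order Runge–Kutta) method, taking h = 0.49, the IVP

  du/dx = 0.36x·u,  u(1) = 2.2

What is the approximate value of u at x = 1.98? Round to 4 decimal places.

3.6696

Midpoint: k1 = f(x_n, u_n); k2 = f(x_n + h/2, u_n + (h/2)·k1); u_{n+1} = u_n + h·k2.
x=1.000000, u=2.200000:
  k1 = f(1.000000, 2.200000) = 0.792000
  k2 = f(1.245000, 2.394040) = 1.073009
  u ← 2.200000 + 0.49·1.073009 = 2.725774
x=1.490000, u=2.725774:
  k1 = f(1.490000, 2.725774) = 1.462105
  k2 = f(1.735000, 3.083990) = 1.926260
  u ← 2.725774 + 0.49·1.926260 = 3.669642
u(1.98) ≈ 3.6696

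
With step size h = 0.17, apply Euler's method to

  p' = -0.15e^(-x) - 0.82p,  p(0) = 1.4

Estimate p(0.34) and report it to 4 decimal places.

Euler: p_{n+1} = p_n + h·f(x_n, p_n).
x=0.000000, p=1.400000: f=-1.298000 → p ← 1.400000 + 0.17·(-1.298000) = 1.179340
x=0.170000, p=1.179340: f=-1.093609 → p ← 1.179340 + 0.17·(-1.093609) = 0.993427
p(0.34) ≈ 0.9934

0.9934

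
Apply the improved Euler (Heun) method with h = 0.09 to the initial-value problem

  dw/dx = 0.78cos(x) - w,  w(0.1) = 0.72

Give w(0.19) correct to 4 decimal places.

Heun: k1 = f(x_n, w_n); k2 = f(x_n + h, w_n + h·k1); w_{n+1} = w_n + (h/2)·(k1 + k2).
x=0.100000, w=0.720000:
  k1 = f(0.100000, 0.720000) = 0.056103
  k2 = f(0.190000, 0.725049) = 0.040914
  w ← 0.720000 + (0.09/2)·(0.056103 + 0.040914) = 0.724366
w(0.19) ≈ 0.7244

0.7244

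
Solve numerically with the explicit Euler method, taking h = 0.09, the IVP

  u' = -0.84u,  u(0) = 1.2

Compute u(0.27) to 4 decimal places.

0.9479

Euler: u_{n+1} = u_n + h·f(x_n, u_n).
x=0.000000, u=1.200000: f=-1.008000 → u ← 1.200000 + 0.09·(-1.008000) = 1.109280
x=0.090000, u=1.109280: f=-0.931795 → u ← 1.109280 + 0.09·(-0.931795) = 1.025418
x=0.180000, u=1.025418: f=-0.861351 → u ← 1.025418 + 0.09·(-0.861351) = 0.947897
u(0.27) ≈ 0.9479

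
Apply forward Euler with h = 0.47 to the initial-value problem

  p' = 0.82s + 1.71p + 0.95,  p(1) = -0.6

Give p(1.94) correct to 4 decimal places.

Euler: p_{n+1} = p_n + h·f(s_n, p_n).
s=1.000000, p=-0.600000: f=0.744000 → p ← -0.600000 + 0.47·0.744000 = -0.250320
s=1.470000, p=-0.250320: f=1.727353 → p ← -0.250320 + 0.47·1.727353 = 0.561536
p(1.94) ≈ 0.5615

0.5615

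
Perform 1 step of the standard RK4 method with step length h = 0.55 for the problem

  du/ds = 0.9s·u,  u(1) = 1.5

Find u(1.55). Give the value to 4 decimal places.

2.8177

RK4: k1 = f(s_n, u_n); k2 = f(s_n + h/2, u_n + (h/2)·k1); k3 = f(s_n + h/2, u_n + (h/2)·k2); k4 = f(s_n + h, u_n + h·k3); u_{n+1} = u_n + (h/6)·(k1 + 2k2 + 2k3 + k4).
s=1.000000, u=1.500000:
  k1 = f(1.000000, 1.500000) = 1.350000
  k2 = f(1.275000, 1.871250) = 2.147259
  k3 = f(1.275000, 2.090496) = 2.398845
  k4 = f(1.550000, 2.819364) = 3.933013
  u ← 1.500000 + (0.55/6)·(k1 + 2k2 + 2k3 + k4) = 2.817729
u(1.55) ≈ 2.8177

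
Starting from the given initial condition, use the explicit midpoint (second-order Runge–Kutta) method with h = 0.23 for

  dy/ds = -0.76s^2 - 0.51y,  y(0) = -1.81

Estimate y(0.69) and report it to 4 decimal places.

-1.3497

Midpoint: k1 = f(s_n, y_n); k2 = f(s_n + h/2, y_n + (h/2)·k1); y_{n+1} = y_n + h·k2.
s=0.000000, y=-1.810000:
  k1 = f(0.000000, -1.810000) = 0.923100
  k2 = f(0.115000, -1.703844) = 0.858909
  y ← -1.810000 + 0.23·0.858909 = -1.612451
s=0.230000, y=-1.612451:
  k1 = f(0.230000, -1.612451) = 0.782146
  k2 = f(0.345000, -1.522504) = 0.686018
  y ← -1.612451 + 0.23·0.686018 = -1.454667
s=0.460000, y=-1.454667:
  k1 = f(0.460000, -1.454667) = 0.581064
  k2 = f(0.575000, -1.387844) = 0.456526
  y ← -1.454667 + 0.23·0.456526 = -1.349666
y(0.69) ≈ -1.3497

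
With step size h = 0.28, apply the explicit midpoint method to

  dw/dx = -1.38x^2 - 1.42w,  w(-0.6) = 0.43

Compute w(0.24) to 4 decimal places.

Midpoint: k1 = f(x_n, w_n); k2 = f(x_n + h/2, w_n + (h/2)·k1); w_{n+1} = w_n + h·k2.
x=-0.600000, w=0.430000:
  k1 = f(-0.600000, 0.430000) = -1.107400
  k2 = f(-0.460000, 0.274964) = -0.682457
  w ← 0.430000 + 0.28·(-0.682457) = 0.238912
x=-0.320000, w=0.238912:
  k1 = f(-0.320000, 0.238912) = -0.480567
  k2 = f(-0.180000, 0.171633) = -0.288430
  w ← 0.238912 + 0.28·(-0.288430) = 0.158152
x=-0.040000, w=0.158152:
  k1 = f(-0.040000, 0.158152) = -0.226783
  k2 = f(0.100000, 0.126402) = -0.193291
  w ← 0.158152 + 0.28·(-0.193291) = 0.104030
w(0.24) ≈ 0.1040

0.1040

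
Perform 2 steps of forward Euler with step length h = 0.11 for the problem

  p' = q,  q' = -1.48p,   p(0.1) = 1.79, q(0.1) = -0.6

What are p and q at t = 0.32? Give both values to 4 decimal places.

Euler on (p,q): p_{n+1} = p_n + h·p', q_{n+1} = q_n + h·q'.
0.100000: (1.790000, -0.600000); f=(-0.600000, -2.649200) → (1.724000, -0.891412)
0.210000: (1.724000, -0.891412); f=(-0.891412, -2.551520) → (1.625945, -1.172079)
(p(0.32), q(0.32)) ≈ (1.6259, -1.1721)

1.6259, -1.1721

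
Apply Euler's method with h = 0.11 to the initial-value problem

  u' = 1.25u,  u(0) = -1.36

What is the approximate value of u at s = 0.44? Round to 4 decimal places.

-2.2769

Euler: u_{n+1} = u_n + h·f(s_n, u_n).
s=0.000000, u=-1.360000: f=-1.700000 → u ← -1.360000 + 0.11·(-1.700000) = -1.547000
s=0.110000, u=-1.547000: f=-1.933750 → u ← -1.547000 + 0.11·(-1.933750) = -1.759713
s=0.220000, u=-1.759713: f=-2.199641 → u ← -1.759713 + 0.11·(-2.199641) = -2.001673
s=0.330000, u=-2.001673: f=-2.502091 → u ← -2.001673 + 0.11·(-2.502091) = -2.276903
u(0.44) ≈ -2.2769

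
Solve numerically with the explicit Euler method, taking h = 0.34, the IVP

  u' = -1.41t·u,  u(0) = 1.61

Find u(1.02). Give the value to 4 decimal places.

0.9083

Euler: u_{n+1} = u_n + h·f(t_n, u_n).
t=0.000000, u=1.610000: f=0.000000 → u ← 1.610000 + 0.34·0.000000 = 1.610000
t=0.340000, u=1.610000: f=-0.771834 → u ← 1.610000 + 0.34·(-0.771834) = 1.347576
t=0.680000, u=1.347576: f=-1.292056 → u ← 1.347576 + 0.34·(-1.292056) = 0.908277
u(1.02) ≈ 0.9083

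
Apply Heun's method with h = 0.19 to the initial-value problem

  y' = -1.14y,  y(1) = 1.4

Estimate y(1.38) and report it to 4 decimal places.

Heun: k1 = f(t_n, y_n); k2 = f(t_n + h, y_n + h·k1); y_{n+1} = y_n + (h/2)·(k1 + k2).
t=1.000000, y=1.400000:
  k1 = f(1.000000, 1.400000) = -1.596000
  k2 = f(1.190000, 1.096760) = -1.250306
  y ← 1.400000 + (0.19/2)·(-1.596000 + (-1.250306)) = 1.129601
t=1.190000, y=1.129601:
  k1 = f(1.190000, 1.129601) = -1.287745
  k2 = f(1.380000, 0.884929) = -1.008819
  y ← 1.129601 + (0.19/2)·(-1.287745 + (-1.008819)) = 0.911427
y(1.38) ≈ 0.9114

0.9114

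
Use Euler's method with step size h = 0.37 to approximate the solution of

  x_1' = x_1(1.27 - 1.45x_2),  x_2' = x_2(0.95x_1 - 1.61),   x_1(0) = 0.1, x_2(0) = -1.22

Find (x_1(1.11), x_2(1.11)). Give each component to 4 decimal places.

0.6003, -0.1375

Euler on (x_1,x_2): x_1_{n+1} = x_1_n + h·x_1', x_2_{n+1} = x_2_n + h·x_2'.
0.000000: (0.100000, -1.220000); f=(0.303900, 1.848300) → (0.212443, -0.536129)
0.370000: (0.212443, -0.536129); f=(0.434953, 0.754966) → (0.373376, -0.256792)
0.740000: (0.373376, -0.256792); f=(0.613213, 0.322349) → (0.600264, -0.137523)
(x_1(1.11), x_2(1.11)) ≈ (0.6003, -0.1375)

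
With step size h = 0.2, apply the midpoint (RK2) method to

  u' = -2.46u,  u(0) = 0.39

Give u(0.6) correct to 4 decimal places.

Midpoint: k1 = f(t_n, u_n); k2 = f(t_n + h/2, u_n + (h/2)·k1); u_{n+1} = u_n + h·k2.
t=0.000000, u=0.390000:
  k1 = f(0.000000, 0.390000) = -0.959400
  k2 = f(0.100000, 0.294060) = -0.723388
  u ← 0.390000 + 0.2·(-0.723388) = 0.245322
t=0.200000, u=0.245322:
  k1 = f(0.200000, 0.245322) = -0.603493
  k2 = f(0.300000, 0.184973) = -0.455034
  u ← 0.245322 + 0.2·(-0.455034) = 0.154316
t=0.400000, u=0.154316:
  k1 = f(0.400000, 0.154316) = -0.379617
  k2 = f(0.500000, 0.116354) = -0.286231
  u ← 0.154316 + 0.2·(-0.286231) = 0.097070
u(0.6) ≈ 0.0971

0.0971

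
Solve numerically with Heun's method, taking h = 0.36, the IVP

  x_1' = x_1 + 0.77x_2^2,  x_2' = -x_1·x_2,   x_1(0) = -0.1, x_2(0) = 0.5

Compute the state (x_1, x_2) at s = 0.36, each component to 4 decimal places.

-0.0582, 0.5152

Heun on (x_1,x_2): k1 = f(s_n, state_n); k2 = f(s_n + h, state_n + h·k1); state_{n+1} = state_n + (h/2)·(k1 + k2).
0.000000: (-0.100000, 0.500000)
  k1 = (0.092500, 0.050000)
  predictor → (-0.066700, 0.518000)
  k2 = (0.139909, 0.034551)
  → (-0.058166, 0.515219)
(x_1(0.36), x_2(0.36)) ≈ (-0.0582, 0.5152)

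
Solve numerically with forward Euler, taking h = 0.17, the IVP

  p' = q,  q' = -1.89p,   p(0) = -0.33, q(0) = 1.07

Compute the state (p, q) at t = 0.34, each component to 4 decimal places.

0.0518, 1.2236

Euler on (p,q): p_{n+1} = p_n + h·p', q_{n+1} = q_n + h·q'.
0.000000: (-0.330000, 1.070000); f=(1.070000, 0.623700) → (-0.148100, 1.176029)
0.170000: (-0.148100, 1.176029); f=(1.176029, 0.279909) → (0.051825, 1.223614)
(p(0.34), q(0.34)) ≈ (0.0518, 1.2236)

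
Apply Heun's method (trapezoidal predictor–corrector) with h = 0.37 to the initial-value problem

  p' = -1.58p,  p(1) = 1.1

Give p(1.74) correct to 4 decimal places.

0.3781

Heun: k1 = f(x_n, p_n); k2 = f(x_n + h, p_n + h·k1); p_{n+1} = p_n + (h/2)·(k1 + k2).
x=1.000000, p=1.100000:
  k1 = f(1.000000, 1.100000) = -1.738000
  k2 = f(1.370000, 0.456940) = -0.721965
  p ← 1.100000 + (0.37/2)·(-1.738000 + (-0.721965)) = 0.644906
x=1.370000, p=0.644906:
  k1 = f(1.370000, 0.644906) = -1.018952
  k2 = f(1.740000, 0.267894) = -0.423273
  p ← 0.644906 + (0.37/2)·(-1.018952 + (-0.423273)) = 0.378095
p(1.74) ≈ 0.3781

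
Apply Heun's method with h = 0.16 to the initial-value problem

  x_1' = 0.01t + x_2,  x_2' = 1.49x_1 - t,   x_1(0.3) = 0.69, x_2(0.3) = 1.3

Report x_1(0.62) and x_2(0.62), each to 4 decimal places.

1.1488, 1.5859

Heun on (x_1,x_2): k1 = f(t_n, state_n); k2 = f(t_n + h, state_n + h·k1); state_{n+1} = state_n + (h/2)·(k1 + k2).
0.300000: (0.690000, 1.300000)
  k1 = (1.303000, 0.728100)
  predictor → (0.898480, 1.416496)
  k2 = (1.421096, 0.878735)
  → (0.907928, 1.428547)
0.460000: (0.907928, 1.428547)
  k1 = (1.433147, 0.892812)
  predictor → (1.137231, 1.571397)
  k2 = (1.577597, 1.074474)
  → (1.148787, 1.585930)
(x_1(0.62), x_2(0.62)) ≈ (1.1488, 1.5859)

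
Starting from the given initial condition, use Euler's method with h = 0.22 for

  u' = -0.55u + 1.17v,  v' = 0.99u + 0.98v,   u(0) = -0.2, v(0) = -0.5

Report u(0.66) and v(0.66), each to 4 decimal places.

-0.6035, -1.1379

Euler on (u,v): u_{n+1} = u_n + h·u', v_{n+1} = v_n + h·v'.
0.000000: (-0.200000, -0.500000); f=(-0.475000, -0.688000) → (-0.304500, -0.651360)
0.220000: (-0.304500, -0.651360); f=(-0.594616, -0.939788) → (-0.435316, -0.858113)
0.440000: (-0.435316, -0.858113); f=(-0.764569, -1.271913) → (-0.603521, -1.137934)
(u(0.66), v(0.66)) ≈ (-0.6035, -1.1379)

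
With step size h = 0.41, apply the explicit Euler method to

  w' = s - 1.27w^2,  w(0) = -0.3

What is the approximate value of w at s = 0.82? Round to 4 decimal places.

-0.2414

Euler: w_{n+1} = w_n + h·f(s_n, w_n).
s=0.000000, w=-0.300000: f=-0.114300 → w ← -0.300000 + 0.41·(-0.114300) = -0.346863
s=0.410000, w=-0.346863: f=0.257201 → w ← -0.346863 + 0.41·0.257201 = -0.241410
w(0.82) ≈ -0.2414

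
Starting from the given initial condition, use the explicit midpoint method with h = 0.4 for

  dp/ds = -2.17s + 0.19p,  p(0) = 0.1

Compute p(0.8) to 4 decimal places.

-0.6049

Midpoint: k1 = f(s_n, p_n); k2 = f(s_n + h/2, p_n + (h/2)·k1); p_{n+1} = p_n + h·k2.
s=0.000000, p=0.100000:
  k1 = f(0.000000, 0.100000) = 0.019000
  k2 = f(0.200000, 0.103800) = -0.414278
  p ← 0.100000 + 0.4·(-0.414278) = -0.065711
s=0.400000, p=-0.065711:
  k1 = f(0.400000, -0.065711) = -0.880485
  k2 = f(0.600000, -0.241808) = -1.347944
  p ← -0.065711 + 0.4·(-1.347944) = -0.604889
p(0.8) ≈ -0.6049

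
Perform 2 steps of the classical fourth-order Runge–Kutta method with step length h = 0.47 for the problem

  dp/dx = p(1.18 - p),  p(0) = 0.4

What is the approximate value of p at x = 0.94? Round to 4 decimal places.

0.7181

RK4: k1 = f(x_n, p_n); k2 = f(x_n + h/2, p_n + (h/2)·k1); k3 = f(x_n + h/2, p_n + (h/2)·k2); k4 = f(x_n + h, p_n + h·k3); p_{n+1} = p_n + (h/6)·(k1 + 2k2 + 2k3 + k4).
x=0.000000, p=0.400000:
  k1 = f(0.000000, 0.400000) = 0.312000
  k2 = f(0.235000, 0.473320) = 0.334486
  k3 = f(0.235000, 0.478604) = 0.335691
  k4 = f(0.470000, 0.557775) = 0.347062
  p ← 0.400000 + (0.47/6)·(k1 + 2k2 + 2k3 + k4) = 0.556621
x=0.470000, p=0.556621:
  k1 = f(0.470000, 0.556621) = 0.346986
  k2 = f(0.705000, 0.638163) = 0.345780
  k3 = f(0.705000, 0.637879) = 0.345808
  k4 = f(0.940000, 0.719150) = 0.331420
  p ← 0.556621 + (0.47/6)·(k1 + 2k2 + 2k3 + k4) = 0.718111
p(0.94) ≈ 0.7181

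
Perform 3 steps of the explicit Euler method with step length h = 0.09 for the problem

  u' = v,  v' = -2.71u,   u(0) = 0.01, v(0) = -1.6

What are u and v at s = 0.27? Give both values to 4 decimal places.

Euler on (u,v): u_{n+1} = u_n + h·u', v_{n+1} = v_n + h·v'.
0.000000: (0.010000, -1.600000); f=(-1.600000, -0.027100) → (-0.134000, -1.602439)
0.090000: (-0.134000, -1.602439); f=(-1.602439, 0.363140) → (-0.278220, -1.569756)
0.180000: (-0.278220, -1.569756); f=(-1.569756, 0.753975) → (-0.419498, -1.501899)
(u(0.27), v(0.27)) ≈ (-0.4195, -1.5019)

-0.4195, -1.5019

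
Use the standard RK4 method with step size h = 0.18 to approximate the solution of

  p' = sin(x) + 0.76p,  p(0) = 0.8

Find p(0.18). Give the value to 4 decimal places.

RK4: k1 = f(x_n, p_n); k2 = f(x_n + h/2, p_n + (h/2)·k1); k3 = f(x_n + h/2, p_n + (h/2)·k2); k4 = f(x_n + h, p_n + h·k3); p_{n+1} = p_n + (h/6)·(k1 + 2k2 + 2k3 + k4).
x=0.000000, p=0.800000:
  k1 = f(0.000000, 0.800000) = 0.608000
  k2 = f(0.090000, 0.854720) = 0.739466
  k3 = f(0.090000, 0.866552) = 0.748458
  k4 = f(0.180000, 0.934722) = 0.889419
  p ← 0.800000 + (0.18/6)·(k1 + 2k2 + 2k3 + k4) = 0.934198
p(0.18) ≈ 0.9342

0.9342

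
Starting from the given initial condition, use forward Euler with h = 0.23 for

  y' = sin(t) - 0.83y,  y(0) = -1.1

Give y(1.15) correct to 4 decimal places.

Euler: y_{n+1} = y_n + h·f(t_n, y_n).
t=0.000000, y=-1.100000: f=0.913000 → y ← -1.100000 + 0.23·0.913000 = -0.890010
t=0.230000, y=-0.890010: f=0.966686 → y ← -0.890010 + 0.23·0.966686 = -0.667672
t=0.460000, y=-0.667672: f=0.998116 → y ← -0.667672 + 0.23·0.998116 = -0.438106
t=0.690000, y=-0.438106: f=1.000165 → y ← -0.438106 + 0.23·1.000165 = -0.208068
t=0.920000, y=-0.208068: f=0.968298 → y ← -0.208068 + 0.23·0.968298 = 0.014641
y(1.15) ≈ 0.0146

0.0146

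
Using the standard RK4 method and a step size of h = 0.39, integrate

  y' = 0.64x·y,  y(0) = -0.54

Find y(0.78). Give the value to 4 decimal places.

RK4: k1 = f(x_n, y_n); k2 = f(x_n + h/2, y_n + (h/2)·k1); k3 = f(x_n + h/2, y_n + (h/2)·k2); k4 = f(x_n + h, y_n + h·k3); y_{n+1} = y_n + (h/6)·(k1 + 2k2 + 2k3 + k4).
x=0.000000, y=-0.540000:
  k1 = f(0.000000, -0.540000) = 0.000000
  k2 = f(0.195000, -0.540000) = -0.067392
  k3 = f(0.195000, -0.553141) = -0.069032
  k4 = f(0.390000, -0.566923) = -0.141504
  y ← -0.540000 + (0.39/6)·(k1 + 2k2 + 2k3 + k4) = -0.566933
x=0.390000, y=-0.566933:
  k1 = f(0.390000, -0.566933) = -0.141506
  k2 = f(0.585000, -0.594527) = -0.222591
  k3 = f(0.585000, -0.610338) = -0.228511
  k4 = f(0.780000, -0.656052) = -0.327501
  y ← -0.566933 + (0.39/6)·(k1 + 2k2 + 2k3 + k4) = -0.656062
y(0.78) ≈ -0.6561

-0.6561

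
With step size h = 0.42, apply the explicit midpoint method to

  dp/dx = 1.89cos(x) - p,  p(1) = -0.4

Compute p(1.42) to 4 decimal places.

Midpoint: k1 = f(x_n, p_n); k2 = f(x_n + h/2, p_n + (h/2)·k1); p_{n+1} = p_n + h·k2.
x=1.000000, p=-0.400000:
  k1 = f(1.000000, -0.400000) = 1.421171
  k2 = f(1.210000, -0.101554) = 0.768761
  p ← -0.400000 + 0.42·0.768761 = -0.077121
p(1.42) ≈ -0.0771

-0.0771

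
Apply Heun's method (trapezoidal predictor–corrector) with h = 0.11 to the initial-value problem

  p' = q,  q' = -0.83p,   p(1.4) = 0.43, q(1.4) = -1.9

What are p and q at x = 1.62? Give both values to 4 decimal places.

0.0055, -1.9400

Heun on (p,q): k1 = f(x_n, state_n); k2 = f(x_n + h, state_n + h·k1); state_{n+1} = state_n + (h/2)·(k1 + k2).
1.400000: (0.430000, -1.900000)
  k1 = (-1.900000, -0.356900)
  predictor → (0.221000, -1.939259)
  k2 = (-1.939259, -0.183430)
  → (0.218841, -1.929718)
1.510000: (0.218841, -1.929718)
  k1 = (-1.929718, -0.181638)
  predictor → (0.006572, -1.949698)
  k2 = (-1.949698, -0.005455)
  → (0.005473, -1.940008)
(p(1.62), q(1.62)) ≈ (0.0055, -1.9400)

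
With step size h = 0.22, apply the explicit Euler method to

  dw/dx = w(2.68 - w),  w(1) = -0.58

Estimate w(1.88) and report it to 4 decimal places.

-8.5025

Euler: w_{n+1} = w_n + h·f(x_n, w_n).
x=1.000000, w=-0.580000: f=-1.890800 → w ← -0.580000 + 0.22·(-1.890800) = -0.995976
x=1.220000, w=-0.995976: f=-3.661184 → w ← -0.995976 + 0.22·(-3.661184) = -1.801436
x=1.440000, w=-1.801436: f=-8.073023 → w ← -1.801436 + 0.22·(-8.073023) = -3.577502
x=1.660000, w=-3.577502: f=-22.386221 → w ← -3.577502 + 0.22·(-22.386221) = -8.502470
w(1.88) ≈ -8.5025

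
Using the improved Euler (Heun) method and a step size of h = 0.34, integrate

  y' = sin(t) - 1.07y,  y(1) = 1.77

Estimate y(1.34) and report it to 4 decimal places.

Heun: k1 = f(t_n, y_n); k2 = f(t_n + h, y_n + h·k1); y_{n+1} = y_n + (h/2)·(k1 + k2).
t=1.000000, y=1.770000:
  k1 = f(1.000000, 1.770000) = -1.052429
  k2 = f(1.340000, 1.412174) = -0.537542
  y ← 1.770000 + (0.34/2)·(-1.052429 + (-0.537542)) = 1.499705
y(1.34) ≈ 1.4997

1.4997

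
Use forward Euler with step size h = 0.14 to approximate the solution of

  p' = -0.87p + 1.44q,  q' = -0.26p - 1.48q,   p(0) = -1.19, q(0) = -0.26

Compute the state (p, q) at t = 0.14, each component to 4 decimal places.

-1.0975, -0.1628

Euler on (p,q): p_{n+1} = p_n + h·p', q_{n+1} = q_n + h·q'.
0.000000: (-1.190000, -0.260000); f=(0.660900, 0.694200) → (-1.097474, -0.162812)
(p(0.14), q(0.14)) ≈ (-1.0975, -0.1628)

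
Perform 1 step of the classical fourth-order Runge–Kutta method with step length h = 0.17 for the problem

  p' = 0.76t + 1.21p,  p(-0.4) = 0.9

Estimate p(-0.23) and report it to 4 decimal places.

RK4: k1 = f(t_n, p_n); k2 = f(t_n + h/2, p_n + (h/2)·k1); k3 = f(t_n + h/2, p_n + (h/2)·k2); k4 = f(t_n + h, p_n + h·k3); p_{n+1} = p_n + (h/6)·(k1 + 2k2 + 2k3 + k4).
t=-0.400000, p=0.900000:
  k1 = f(-0.400000, 0.900000) = 0.785000
  k2 = f(-0.315000, 0.966725) = 0.930337
  k3 = f(-0.315000, 0.979079) = 0.945285
  k4 = f(-0.230000, 1.060698) = 1.108645
  p ← 0.900000 + (0.17/6)·(k1 + 2k2 + 2k3 + k4) = 1.059939
p(-0.23) ≈ 1.0599

1.0599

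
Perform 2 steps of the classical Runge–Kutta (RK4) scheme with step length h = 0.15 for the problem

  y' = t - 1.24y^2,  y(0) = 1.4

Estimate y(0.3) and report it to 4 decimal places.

0.9561

RK4: k1 = f(t_n, y_n); k2 = f(t_n + h/2, y_n + (h/2)·k1); k3 = f(t_n + h/2, y_n + (h/2)·k2); k4 = f(t_n + h, y_n + h·k3); y_{n+1} = y_n + (h/6)·(k1 + 2k2 + 2k3 + k4).
t=0.000000, y=1.400000:
  k1 = f(0.000000, 1.400000) = -2.430400
  k2 = f(0.075000, 1.217720) = -1.763724
  k3 = f(0.075000, 1.267721) = -1.917824
  k4 = f(0.150000, 1.112326) = -1.384215
  y ← 1.400000 + (0.15/6)·(k1 + 2k2 + 2k3 + k4) = 1.120557
t=0.150000, y=1.120557:
  k1 = f(0.150000, 1.120557) = -1.407004
  k2 = f(0.225000, 1.015032) = -1.052559
  k3 = f(0.225000, 1.041615) = -1.120353
  k4 = f(0.300000, 0.952504) = -0.825008
  y ← 1.120557 + (0.15/6)·(k1 + 2k2 + 2k3 + k4) = 0.956111
y(0.3) ≈ 0.9561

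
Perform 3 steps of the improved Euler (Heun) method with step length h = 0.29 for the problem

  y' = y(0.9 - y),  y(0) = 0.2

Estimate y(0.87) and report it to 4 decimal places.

0.3456

Heun: k1 = f(t_n, y_n); k2 = f(t_n + h, y_n + h·k1); y_{n+1} = y_n + (h/2)·(k1 + k2).
t=0.000000, y=0.200000:
  k1 = f(0.000000, 0.200000) = 0.140000
  k2 = f(0.290000, 0.240600) = 0.158652
  y ← 0.200000 + (0.29/2)·(0.140000 + 0.158652) = 0.243304
t=0.290000, y=0.243304:
  k1 = f(0.290000, 0.243304) = 0.159777
  k2 = f(0.580000, 0.289640) = 0.176785
  y ← 0.243304 + (0.29/2)·(0.159777 + 0.176785) = 0.292106
t=0.580000, y=0.292106:
  k1 = f(0.580000, 0.292106) = 0.177569
  k2 = f(0.870000, 0.343601) = 0.191179
  y ← 0.292106 + (0.29/2)·(0.177569 + 0.191179) = 0.345574
y(0.87) ≈ 0.3456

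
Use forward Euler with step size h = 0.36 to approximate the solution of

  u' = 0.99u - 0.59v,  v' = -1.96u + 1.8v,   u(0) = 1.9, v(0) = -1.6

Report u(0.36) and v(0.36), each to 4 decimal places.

2.9170, -3.9774

Euler on (u,v): u_{n+1} = u_n + h·u', v_{n+1} = v_n + h·v'.
0.000000: (1.900000, -1.600000); f=(2.825000, -6.604000) → (2.917000, -3.977440)
(u(0.36), v(0.36)) ≈ (2.9170, -3.9774)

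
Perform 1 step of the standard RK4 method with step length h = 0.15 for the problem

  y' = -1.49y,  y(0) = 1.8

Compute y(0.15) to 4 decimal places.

1.4395

RK4: k1 = f(x_n, y_n); k2 = f(x_n + h/2, y_n + (h/2)·k1); k3 = f(x_n + h/2, y_n + (h/2)·k2); k4 = f(x_n + h, y_n + h·k3); y_{n+1} = y_n + (h/6)·(k1 + 2k2 + 2k3 + k4).
x=0.000000, y=1.800000:
  k1 = f(0.000000, 1.800000) = -2.682000
  k2 = f(0.075000, 1.598850) = -2.382287
  k3 = f(0.075000, 1.621329) = -2.415779
  k4 = f(0.150000, 1.437633) = -2.142073
  y ← 1.800000 + (0.15/6)·(k1 + 2k2 + 2k3 + k4) = 1.439495
y(0.15) ≈ 1.4395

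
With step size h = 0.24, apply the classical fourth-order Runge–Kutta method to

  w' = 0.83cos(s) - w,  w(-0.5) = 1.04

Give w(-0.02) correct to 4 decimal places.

RK4: k1 = f(s_n, w_n); k2 = f(s_n + h/2, w_n + (h/2)·k1); k3 = f(s_n + h/2, w_n + (h/2)·k2); k4 = f(s_n + h, w_n + h·k3); w_{n+1} = w_n + (h/6)·(k1 + 2k2 + 2k3 + k4).
s=-0.500000, w=1.040000:
  k1 = f(-0.500000, 1.040000) = -0.311606
  k2 = f(-0.380000, 1.002607) = -0.231816
  k3 = f(-0.380000, 1.012182) = -0.241390
  k4 = f(-0.260000, 0.982066) = -0.179963
  w ← 1.040000 + (0.24/6)·(k1 + 2k2 + 2k3 + k4) = 0.982481
s=-0.260000, w=0.982481:
  k1 = f(-0.260000, 0.982481) = -0.180377
  k2 = f(-0.140000, 0.960836) = -0.138956
  k3 = f(-0.140000, 0.965806) = -0.143927
  k4 = f(-0.020000, 0.947938) = -0.118104
  w ← 0.982481 + (0.24/6)·(k1 + 2k2 + 2k3 + k4) = 0.947911
w(-0.02) ≈ 0.9479

0.9479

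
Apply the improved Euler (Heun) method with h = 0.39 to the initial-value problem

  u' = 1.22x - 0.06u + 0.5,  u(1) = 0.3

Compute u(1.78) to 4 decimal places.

1.9637

Heun: k1 = f(x_n, u_n); k2 = f(x_n + h, u_n + h·k1); u_{n+1} = u_n + (h/2)·(k1 + k2).
x=1.000000, u=0.300000:
  k1 = f(1.000000, 0.300000) = 1.702000
  k2 = f(1.390000, 0.963780) = 2.137973
  u ← 0.300000 + (0.39/2)·(1.702000 + 2.137973) = 1.048795
x=1.390000, u=1.048795:
  k1 = f(1.390000, 1.048795) = 2.132872
  k2 = f(1.780000, 1.880615) = 2.558763
  u ← 1.048795 + (0.39/2)·(2.132872 + 2.558763) = 1.963664
u(1.78) ≈ 1.9637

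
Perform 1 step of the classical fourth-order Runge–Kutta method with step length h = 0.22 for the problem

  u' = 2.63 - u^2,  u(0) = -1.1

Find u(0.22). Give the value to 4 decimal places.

RK4: k1 = f(t_n, u_n); k2 = f(t_n + h/2, u_n + (h/2)·k1); k3 = f(t_n + h/2, u_n + (h/2)·k2); k4 = f(t_n + h, u_n + h·k3); u_{n+1} = u_n + (h/6)·(k1 + 2k2 + 2k3 + k4).
t=0.000000, u=-1.100000:
  k1 = f(0.000000, -1.100000) = 1.420000
  k2 = f(0.110000, -0.943800) = 1.739242
  k3 = f(0.110000, -0.908683) = 1.804294
  k4 = f(0.220000, -0.703055) = 2.135713
  u ← -1.100000 + (0.22/6)·(k1 + 2k2 + 2k3 + k4) = -0.709765
u(0.22) ≈ -0.7098

-0.7098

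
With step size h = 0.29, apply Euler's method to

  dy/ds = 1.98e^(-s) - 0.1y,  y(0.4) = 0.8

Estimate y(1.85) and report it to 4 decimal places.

Euler: y_{n+1} = y_n + h·f(s_n, y_n).
s=0.400000, y=0.800000: f=1.247234 → y ← 0.800000 + 0.29·1.247234 = 1.161698
s=0.690000, y=1.161698: f=0.876951 → y ← 1.161698 + 0.29·0.876951 = 1.416014
s=0.980000, y=1.416014: f=0.601515 → y ← 1.416014 + 0.29·0.601515 = 1.590453
s=1.270000, y=1.590453: f=0.397001 → y ← 1.590453 + 0.29·0.397001 = 1.705583
s=1.560000, y=1.705583: f=0.245511 → y ← 1.705583 + 0.29·0.245511 = 1.776781
y(1.85) ≈ 1.7768

1.7768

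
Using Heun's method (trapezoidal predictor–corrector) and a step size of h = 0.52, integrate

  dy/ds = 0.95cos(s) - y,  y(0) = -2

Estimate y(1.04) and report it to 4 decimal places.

-0.3242

Heun: k1 = f(s_n, y_n); k2 = f(s_n + h, y_n + h·k1); y_{n+1} = y_n + (h/2)·(k1 + k2).
s=0.000000, y=-2.000000:
  k1 = f(0.000000, -2.000000) = 2.950000
  k2 = f(0.520000, -0.466000) = 1.290428
  y ← -2.000000 + (0.52/2)·(2.950000 + 1.290428) = -0.897489
s=0.520000, y=-0.897489:
  k1 = f(0.520000, -0.897489) = 1.721917
  k2 = f(1.040000, -0.002092) = 0.483001
  y ← -0.897489 + (0.52/2)·(1.721917 + 0.483001) = -0.324210
y(1.04) ≈ -0.3242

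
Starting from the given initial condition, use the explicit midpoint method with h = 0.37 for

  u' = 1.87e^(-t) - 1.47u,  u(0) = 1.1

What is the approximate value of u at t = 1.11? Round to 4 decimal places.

Midpoint: k1 = f(t_n, u_n); k2 = f(t_n + h/2, u_n + (h/2)·k1); u_{n+1} = u_n + h·k2.
t=0.000000, u=1.100000:
  k1 = f(0.000000, 1.100000) = 0.253000
  k2 = f(0.185000, 1.146805) = -0.131638
  u ← 1.100000 + 0.37·(-0.131638) = 1.051294
t=0.370000, u=1.051294:
  k1 = f(0.370000, 1.051294) = -0.253729
  k2 = f(0.555000, 1.004354) = -0.402885
  u ← 1.051294 + 0.37·(-0.402885) = 0.902226
t=0.740000, u=0.902226:
  k1 = f(0.740000, 0.902226) = -0.434070
  k2 = f(0.925000, 0.821923) = -0.466714
  u ← 0.902226 + 0.37·(-0.466714) = 0.729542
u(1.11) ≈ 0.7295

0.7295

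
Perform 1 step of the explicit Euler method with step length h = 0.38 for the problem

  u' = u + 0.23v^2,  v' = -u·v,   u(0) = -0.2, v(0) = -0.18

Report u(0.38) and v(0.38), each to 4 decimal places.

Euler on (u,v): u_{n+1} = u_n + h·u', v_{n+1} = v_n + h·v'.
0.000000: (-0.200000, -0.180000); f=(-0.192548, -0.036000) → (-0.273168, -0.193680)
(u(0.38), v(0.38)) ≈ (-0.2732, -0.1937)

-0.2732, -0.1937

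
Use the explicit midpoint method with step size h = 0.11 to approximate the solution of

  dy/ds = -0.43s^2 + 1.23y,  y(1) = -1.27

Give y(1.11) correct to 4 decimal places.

-1.5093

Midpoint: k1 = f(s_n, y_n); k2 = f(s_n + h/2, y_n + (h/2)·k1); y_{n+1} = y_n + h·k2.
s=1.000000, y=-1.270000:
  k1 = f(1.000000, -1.270000) = -1.992100
  k2 = f(1.055000, -1.379566) = -2.175466
  y ← -1.270000 + 0.11·(-2.175466) = -1.509301
y(1.11) ≈ -1.5093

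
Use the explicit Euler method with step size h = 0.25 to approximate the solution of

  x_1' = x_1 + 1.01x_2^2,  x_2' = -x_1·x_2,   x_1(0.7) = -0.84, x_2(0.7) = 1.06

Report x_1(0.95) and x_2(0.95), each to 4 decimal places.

-0.7663, 1.2826

Euler on (x_1,x_2): x_1_{n+1} = x_1_n + h·x_1', x_2_{n+1} = x_2_n + h·x_2'.
0.700000: (-0.840000, 1.060000); f=(0.294836, 0.890400) → (-0.766291, 1.282600)
(x_1(0.95), x_2(0.95)) ≈ (-0.7663, 1.2826)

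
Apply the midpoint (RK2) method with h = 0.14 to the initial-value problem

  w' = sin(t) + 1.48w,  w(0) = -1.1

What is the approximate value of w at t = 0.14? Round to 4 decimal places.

Midpoint: k1 = f(t_n, w_n); k2 = f(t_n + h/2, w_n + (h/2)·k1); w_{n+1} = w_n + h·k2.
t=0.000000, w=-1.100000:
  k1 = f(0.000000, -1.100000) = -1.628000
  k2 = f(0.070000, -1.213960) = -1.726718
  w ← -1.100000 + 0.14·(-1.726718) = -1.341741
w(0.14) ≈ -1.3417

-1.3417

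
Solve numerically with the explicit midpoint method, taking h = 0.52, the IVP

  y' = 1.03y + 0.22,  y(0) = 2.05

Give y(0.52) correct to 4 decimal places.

3.5871

Midpoint: k1 = f(t_n, y_n); k2 = f(t_n + h/2, y_n + (h/2)·k1); y_{n+1} = y_n + h·k2.
t=0.000000, y=2.050000:
  k1 = f(0.000000, 2.050000) = 2.331500
  k2 = f(0.260000, 2.656190) = 2.955876
  y ← 2.050000 + 0.52·2.955876 = 3.587055
y(0.52) ≈ 3.5871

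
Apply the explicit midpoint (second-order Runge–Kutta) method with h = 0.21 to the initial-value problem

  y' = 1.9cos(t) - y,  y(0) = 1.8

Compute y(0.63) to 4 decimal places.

Midpoint: k1 = f(t_n, y_n); k2 = f(t_n + h/2, y_n + (h/2)·k1); y_{n+1} = y_n + h·k2.
t=0.000000, y=1.800000:
  k1 = f(0.000000, 1.800000) = 0.100000
  k2 = f(0.105000, 1.810500) = 0.079036
  y ← 1.800000 + 0.21·0.079036 = 1.816598
t=0.210000, y=1.816598:
  k1 = f(0.210000, 1.816598) = 0.041661
  k2 = f(0.315000, 1.820972) = -0.014459
  y ← 1.816598 + 0.21·(-0.014459) = 1.813561
t=0.420000, y=1.813561:
  k1 = f(0.420000, 1.813561) = -0.078692
  k2 = f(0.525000, 1.805298) = -0.161183
  y ← 1.813561 + 0.21·(-0.161183) = 1.779713
y(0.63) ≈ 1.7797

1.7797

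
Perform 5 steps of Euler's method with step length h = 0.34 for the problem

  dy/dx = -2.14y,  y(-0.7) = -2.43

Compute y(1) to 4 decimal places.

Euler: y_{n+1} = y_n + h·f(x_n, y_n).
x=-0.700000, y=-2.430000: f=5.200200 → y ← -2.430000 + 0.34·5.200200 = -0.661932
x=-0.360000, y=-0.661932: f=1.416534 → y ← -0.661932 + 0.34·1.416534 = -0.180310
x=-0.020000, y=-0.180310: f=0.385864 → y ← -0.180310 + 0.34·0.385864 = -0.049117
x=0.320000, y=-0.049117: f=0.105109 → y ← -0.049117 + 0.34·0.105109 = -0.013379
x=0.660000, y=-0.013379: f=0.028632 → y ← -0.013379 + 0.34·0.028632 = -0.003645
y(1) ≈ -0.0036

-0.0036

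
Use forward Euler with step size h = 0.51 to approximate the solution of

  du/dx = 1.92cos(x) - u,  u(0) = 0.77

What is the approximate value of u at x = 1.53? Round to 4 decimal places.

Euler: u_{n+1} = u_n + h·f(x_n, u_n).
x=0.000000, u=0.770000: f=1.150000 → u ← 0.770000 + 0.51·1.150000 = 1.356500
x=0.510000, u=1.356500: f=0.319169 → u ← 1.356500 + 0.51·0.319169 = 1.519276
x=1.020000, u=1.519276: f=-0.514414 → u ← 1.519276 + 0.51·(-0.514414) = 1.256925
u(1.53) ≈ 1.2569

1.2569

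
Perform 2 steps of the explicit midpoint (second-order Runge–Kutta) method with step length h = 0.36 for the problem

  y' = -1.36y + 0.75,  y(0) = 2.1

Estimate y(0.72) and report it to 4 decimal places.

Midpoint: k1 = f(t_n, y_n); k2 = f(t_n + h/2, y_n + (h/2)·k1); y_{n+1} = y_n + h·k2.
t=0.000000, y=2.100000:
  k1 = f(0.000000, 2.100000) = -2.106000
  k2 = f(0.180000, 1.720920) = -1.590451
  y ← 2.100000 + 0.36·(-1.590451) = 1.527438
t=0.360000, y=1.527438:
  k1 = f(0.360000, 1.527438) = -1.327315
  k2 = f(0.540000, 1.288521) = -1.002388
  y ← 1.527438 + 0.36·(-1.002388) = 1.166578
y(0.72) ≈ 1.1666

1.1666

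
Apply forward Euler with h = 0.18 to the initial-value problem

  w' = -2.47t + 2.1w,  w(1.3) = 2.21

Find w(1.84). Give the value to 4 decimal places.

3.0405

Euler: w_{n+1} = w_n + h·f(t_n, w_n).
t=1.300000, w=2.210000: f=1.430000 → w ← 2.210000 + 0.18·1.430000 = 2.467400
t=1.480000, w=2.467400: f=1.525940 → w ← 2.467400 + 0.18·1.525940 = 2.742069
t=1.660000, w=2.742069: f=1.658145 → w ← 2.742069 + 0.18·1.658145 = 3.040535
w(1.84) ≈ 3.0405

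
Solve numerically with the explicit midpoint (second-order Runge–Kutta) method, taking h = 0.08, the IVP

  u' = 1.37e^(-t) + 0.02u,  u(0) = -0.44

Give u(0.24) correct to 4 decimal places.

Midpoint: k1 = f(t_n, u_n); k2 = f(t_n + h/2, u_n + (h/2)·k1); u_{n+1} = u_n + h·k2.
t=0.000000, u=-0.440000:
  k1 = f(0.000000, -0.440000) = 1.361200
  k2 = f(0.040000, -0.385552) = 1.308570
  u ← -0.440000 + 0.08·1.308570 = -0.335314
t=0.080000, u=-0.335314:
  k1 = f(0.080000, -0.335314) = 1.257963
  k2 = f(0.120000, -0.284996) = 1.209381
  u ← -0.335314 + 0.08·1.209381 = -0.238564
t=0.160000, u=-0.238564:
  k1 = f(0.160000, -0.238564) = 1.162666
  k2 = f(0.200000, -0.192057) = 1.117820
  u ← -0.238564 + 0.08·1.117820 = -0.149138
u(0.24) ≈ -0.1491

-0.1491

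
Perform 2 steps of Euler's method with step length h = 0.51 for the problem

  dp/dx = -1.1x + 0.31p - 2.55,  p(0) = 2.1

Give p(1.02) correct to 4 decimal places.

Euler: p_{n+1} = p_n + h·f(x_n, p_n).
x=0.000000, p=2.100000: f=-1.899000 → p ← 2.100000 + 0.51·(-1.899000) = 1.131510
x=0.510000, p=1.131510: f=-2.760232 → p ← 1.131510 + 0.51·(-2.760232) = -0.276208
p(1.02) ≈ -0.2762

-0.2762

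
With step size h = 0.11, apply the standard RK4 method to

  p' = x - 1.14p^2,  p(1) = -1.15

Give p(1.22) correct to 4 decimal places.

RK4: k1 = f(x_n, p_n); k2 = f(x_n + h/2, p_n + (h/2)·k1); k3 = f(x_n + h/2, p_n + (h/2)·k2); k4 = f(x_n + h, p_n + h·k3); p_{n+1} = p_n + (h/6)·(k1 + 2k2 + 2k3 + k4).
x=1.000000, p=-1.150000:
  k1 = f(1.000000, -1.150000) = -0.507650
  k2 = f(1.055000, -1.177921) = -0.526747
  k3 = f(1.055000, -1.178971) = -0.529569
  k4 = f(1.110000, -1.208253) = -0.554257
  p ← -1.150000 + (0.11/6)·(k1 + 2k2 + 2k3 + k4) = -1.208200
x=1.110000, p=-1.208200:
  k1 = f(1.110000, -1.208200) = -0.554112
  k2 = f(1.165000, -1.238676) = -0.584123
  k3 = f(1.165000, -1.240327) = -0.588788
  k4 = f(1.220000, -1.272967) = -0.627306
  p ← -1.208200 + (0.11/6)·(k1 + 2k2 + 2k3 + k4) = -1.272866
p(1.22) ≈ -1.2729

-1.2729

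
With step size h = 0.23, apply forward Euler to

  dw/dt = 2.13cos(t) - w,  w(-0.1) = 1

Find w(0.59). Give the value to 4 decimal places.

1.5781

Euler: w_{n+1} = w_n + h·f(t_n, w_n).
t=-0.100000, w=1.000000: f=1.119359 → w ← 1.000000 + 0.23·1.119359 = 1.257453
t=0.130000, w=1.257453: f=0.854574 → w ← 1.257453 + 0.23·0.854574 = 1.454005
t=0.360000, w=1.454005: f=0.539456 → w ← 1.454005 + 0.23·0.539456 = 1.578079
w(0.59) ≈ 1.5781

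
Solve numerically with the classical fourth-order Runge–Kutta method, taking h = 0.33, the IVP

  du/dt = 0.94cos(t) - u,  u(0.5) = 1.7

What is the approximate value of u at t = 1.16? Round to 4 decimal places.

1.1676

RK4: k1 = f(t_n, u_n); k2 = f(t_n + h/2, u_n + (h/2)·k1); k3 = f(t_n + h/2, u_n + (h/2)·k2); k4 = f(t_n + h, u_n + h·k3); u_{n+1} = u_n + (h/6)·(k1 + 2k2 + 2k3 + k4).
t=0.500000, u=1.700000:
  k1 = f(0.500000, 1.700000) = -0.875072
  k2 = f(0.665000, 1.555613) = -0.815911
  k3 = f(0.665000, 1.565375) = -0.825673
  k4 = f(0.830000, 1.427528) = -0.793145
  u ← 1.700000 + (0.33/6)·(k1 + 2k2 + 2k3 + k4) = 1.427674
t=0.830000, u=1.427674:
  k1 = f(0.830000, 1.427674) = -0.793291
  k2 = f(0.995000, 1.296781) = -0.784948
  k3 = f(0.995000, 1.298157) = -0.786325
  k4 = f(1.160000, 1.168187) = -0.792808
  u ← 1.427674 + (0.33/6)·(k1 + 2k2 + 2k3 + k4) = 1.167598
u(1.16) ≈ 1.1676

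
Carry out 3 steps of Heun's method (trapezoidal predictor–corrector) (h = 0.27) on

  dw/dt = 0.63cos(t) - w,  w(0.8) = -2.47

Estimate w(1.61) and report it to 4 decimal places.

-1.0141

Heun: k1 = f(t_n, w_n); k2 = f(t_n + h, w_n + h·k1); w_{n+1} = w_n + (h/2)·(k1 + k2).
t=0.800000, w=-2.470000:
  k1 = f(0.800000, -2.470000) = 2.908925
  k2 = f(1.070000, -1.684590) = 1.987068
  w ← -2.470000 + (0.27/2)·(2.908925 + 1.987068) = -1.809041
t=1.070000, w=-1.809041:
  k1 = f(1.070000, -1.809041) = 2.111519
  k2 = f(1.340000, -1.238931) = 1.383045
  w ← -1.809041 + (0.27/2)·(2.111519 + 1.383045) = -1.337275
t=1.340000, w=-1.337275:
  k1 = f(1.340000, -1.337275) = 1.481389
  k2 = f(1.610000, -0.937300) = 0.912608
  w ← -1.337275 + (0.27/2)·(1.481389 + 0.912608) = -1.014085
w(1.61) ≈ -1.0141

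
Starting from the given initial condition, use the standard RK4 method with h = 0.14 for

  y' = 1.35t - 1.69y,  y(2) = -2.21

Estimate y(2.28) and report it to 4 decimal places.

RK4: k1 = f(t_n, y_n); k2 = f(t_n + h/2, y_n + (h/2)·k1); k3 = f(t_n + h/2, y_n + (h/2)·k2); k4 = f(t_n + h, y_n + h·k3); y_{n+1} = y_n + (h/6)·(k1 + 2k2 + 2k3 + k4).
t=2.000000, y=-2.210000:
  k1 = f(2.000000, -2.210000) = 6.434900
  k2 = f(2.070000, -1.759557) = 5.768151
  k3 = f(2.070000, -1.806229) = 5.847028
  k4 = f(2.140000, -1.391416) = 5.240493
  y ← -2.210000 + (0.14/6)·(k1 + 2k2 + 2k3 + k4) = -1.395532
t=2.140000, y=-1.395532:
  k1 = f(2.140000, -1.395532) = 5.247450
  k2 = f(2.210000, -1.028211) = 4.721177
  k3 = f(2.210000, -1.065050) = 4.783435
  k4 = f(2.280000, -0.725852) = 4.304689
  y ← -1.395532 + (0.14/6)·(k1 + 2k2 + 2k3 + k4) = -0.729101
y(2.28) ≈ -0.7291

-0.7291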